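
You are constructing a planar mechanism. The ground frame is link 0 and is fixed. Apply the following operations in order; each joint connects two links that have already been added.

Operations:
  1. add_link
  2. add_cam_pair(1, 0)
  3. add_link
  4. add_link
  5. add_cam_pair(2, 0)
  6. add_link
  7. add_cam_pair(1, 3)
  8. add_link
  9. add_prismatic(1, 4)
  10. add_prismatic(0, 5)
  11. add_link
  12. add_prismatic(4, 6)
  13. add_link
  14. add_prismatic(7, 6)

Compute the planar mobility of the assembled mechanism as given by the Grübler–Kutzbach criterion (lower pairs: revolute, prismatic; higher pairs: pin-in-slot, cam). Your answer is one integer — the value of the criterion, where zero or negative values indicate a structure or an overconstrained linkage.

M = 10

[1;0;0] (link 0 is ground)
L+ [2;0;0]
C(1,0)∈J2 [2;0;1]
L+ [3;0;1]
L+ [4;0;1]
C(2,0)∈J2 [4;0;2]
L+ [5;0;2]
C(1,3)∈J2 [5;0;3]
L+ [6;0;3]
P(1,4)∈J1 [6;1;3]
P(0,5)∈J1 [6;2;3]
L+ [7;2;3]
P(4,6)∈J1 [7;3;3]
L+ [8;3;3]
P(7,6)∈J1 [8;4;3]
mobility = 21 − 8 − 3 = 10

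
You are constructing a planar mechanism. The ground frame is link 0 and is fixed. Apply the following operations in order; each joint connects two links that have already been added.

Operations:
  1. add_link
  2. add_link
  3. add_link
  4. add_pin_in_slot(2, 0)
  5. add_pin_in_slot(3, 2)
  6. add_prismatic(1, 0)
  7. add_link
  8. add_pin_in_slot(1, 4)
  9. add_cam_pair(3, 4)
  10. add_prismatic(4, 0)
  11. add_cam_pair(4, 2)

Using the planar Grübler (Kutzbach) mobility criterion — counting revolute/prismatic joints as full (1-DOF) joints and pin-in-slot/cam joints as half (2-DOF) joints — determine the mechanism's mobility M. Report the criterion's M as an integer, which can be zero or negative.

M = 3

ground; <1,0,0>
#1 <2,0,0>
#2 <3,0,0>
#3 <4,0,0>
PS:2↔0 J2 <4,0,1>
PS:3↔2 J2 <4,0,2>
P:1↔0 J1 <4,1,2>
#4 <5,1,2>
PS:1↔4 J2 <5,1,3>
C:3↔4 J2 <5,1,4>
P:4↔0 J1 <5,2,4>
C:4↔2 J2 <5,2,5>
3×4 − 2×2 − 1×5 = 3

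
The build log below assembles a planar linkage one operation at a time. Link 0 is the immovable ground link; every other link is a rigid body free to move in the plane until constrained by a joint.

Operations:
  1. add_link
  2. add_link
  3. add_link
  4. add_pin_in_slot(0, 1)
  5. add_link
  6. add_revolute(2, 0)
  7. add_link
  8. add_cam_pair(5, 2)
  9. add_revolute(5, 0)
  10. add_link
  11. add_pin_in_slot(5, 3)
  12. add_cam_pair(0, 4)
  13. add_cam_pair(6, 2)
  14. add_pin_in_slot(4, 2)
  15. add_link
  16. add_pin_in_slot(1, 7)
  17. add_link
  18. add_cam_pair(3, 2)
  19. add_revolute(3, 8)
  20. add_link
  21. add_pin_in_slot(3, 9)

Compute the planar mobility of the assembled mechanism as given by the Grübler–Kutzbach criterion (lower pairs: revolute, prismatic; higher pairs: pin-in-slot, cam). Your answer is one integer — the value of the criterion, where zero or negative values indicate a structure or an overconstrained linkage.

M = 12

link 0 = ground. State L|J1|J2 = 1|0|0
+link1  2|0|0
+link2  3|0|0
+link3  4|0|0
PS(0,1) f=2→J2  4|0|1
+link4  5|0|1
R(2,0) f=1→J1  5|1|1
+link5  6|1|1
C(5,2) f=2→J2  6|1|2
R(5,0) f=1→J1  6|2|2
+link6  7|2|2
PS(5,3) f=2→J2  7|2|3
C(0,4) f=2→J2  7|2|4
C(6,2) f=2→J2  7|2|5
PS(4,2) f=2→J2  7|2|6
+link7  8|2|6
PS(1,7) f=2→J2  8|2|7
+link8  9|2|7
C(3,2) f=2→J2  9|2|8
R(3,8) f=1→J1  9|3|8
+link9  10|3|8
PS(3,9) f=2→J2  10|3|9
M = 3(10−1)−2·3−9 = 27−6−9 = 12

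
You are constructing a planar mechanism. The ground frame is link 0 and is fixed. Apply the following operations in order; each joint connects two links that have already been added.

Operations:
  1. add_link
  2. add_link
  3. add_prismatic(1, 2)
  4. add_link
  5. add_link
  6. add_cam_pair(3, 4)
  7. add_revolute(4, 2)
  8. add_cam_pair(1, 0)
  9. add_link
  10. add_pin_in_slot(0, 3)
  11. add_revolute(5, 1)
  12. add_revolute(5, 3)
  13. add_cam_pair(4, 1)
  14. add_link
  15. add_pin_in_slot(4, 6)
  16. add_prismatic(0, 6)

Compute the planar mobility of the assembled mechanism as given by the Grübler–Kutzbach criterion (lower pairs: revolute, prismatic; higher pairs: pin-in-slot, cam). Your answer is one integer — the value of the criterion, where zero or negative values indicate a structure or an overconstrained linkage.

[1;0;0] (link 0 is ground)
L+ [2;0;0]
L+ [3;0;0]
P(1,2)∈J1 [3;1;0]
L+ [4;1;0]
L+ [5;1;0]
C(3,4)∈J2 [5;1;1]
R(4,2)∈J1 [5;2;1]
C(1,0)∈J2 [5;2;2]
L+ [6;2;2]
PS(0,3)∈J2 [6;2;3]
R(5,1)∈J1 [6;3;3]
R(5,3)∈J1 [6;4;3]
C(4,1)∈J2 [6;4;4]
L+ [7;4;4]
PS(4,6)∈J2 [7;4;5]
P(0,6)∈J1 [7;5;5]
mobility = 18 − 10 − 5 = 3

M = 3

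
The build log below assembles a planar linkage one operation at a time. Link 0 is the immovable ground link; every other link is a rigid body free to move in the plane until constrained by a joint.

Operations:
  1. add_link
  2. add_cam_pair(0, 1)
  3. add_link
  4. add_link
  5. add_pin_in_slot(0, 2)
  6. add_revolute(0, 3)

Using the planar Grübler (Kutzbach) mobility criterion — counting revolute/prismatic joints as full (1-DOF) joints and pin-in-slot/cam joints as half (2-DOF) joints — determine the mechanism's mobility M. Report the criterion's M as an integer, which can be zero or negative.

M = 5

L=1 J1=0 J2=0
add link → L=2 J1=0 J2=0
C@0,1 dof=2 J2 → L=2 J1=0 J2=1
add link → L=3 J1=0 J2=1
add link → L=4 J1=0 J2=1
PS@0,2 dof=2 J2 → L=4 J1=0 J2=2
R@0,3 dof=1 J1 → L=4 J1=1 J2=2
M=3(L−1)−2J1−J2=3·3−2·1−2=5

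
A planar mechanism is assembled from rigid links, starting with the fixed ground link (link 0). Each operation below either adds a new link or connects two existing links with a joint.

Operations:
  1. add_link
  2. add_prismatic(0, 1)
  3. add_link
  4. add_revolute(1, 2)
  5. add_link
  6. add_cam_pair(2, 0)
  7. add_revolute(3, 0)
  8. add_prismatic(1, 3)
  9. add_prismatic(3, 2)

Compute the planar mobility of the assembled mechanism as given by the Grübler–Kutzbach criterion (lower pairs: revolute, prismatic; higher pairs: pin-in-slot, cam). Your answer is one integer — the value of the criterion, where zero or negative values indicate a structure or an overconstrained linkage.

(L,J1,J2)=(1,0,0); link0 fixed
link1: (2,0,0)
P 0-1 [J1]: (2,1,0)
link2: (3,1,0)
R 1-2 [J1]: (3,2,0)
link3: (4,2,0)
C 2-0 [J2]: (4,2,1)
R 3-0 [J1]: (4,3,1)
P 1-3 [J1]: (4,4,1)
P 3-2 [J1]: (4,5,1)
Grübler: 3·3 − 2·5 − 1 = -2

M = -2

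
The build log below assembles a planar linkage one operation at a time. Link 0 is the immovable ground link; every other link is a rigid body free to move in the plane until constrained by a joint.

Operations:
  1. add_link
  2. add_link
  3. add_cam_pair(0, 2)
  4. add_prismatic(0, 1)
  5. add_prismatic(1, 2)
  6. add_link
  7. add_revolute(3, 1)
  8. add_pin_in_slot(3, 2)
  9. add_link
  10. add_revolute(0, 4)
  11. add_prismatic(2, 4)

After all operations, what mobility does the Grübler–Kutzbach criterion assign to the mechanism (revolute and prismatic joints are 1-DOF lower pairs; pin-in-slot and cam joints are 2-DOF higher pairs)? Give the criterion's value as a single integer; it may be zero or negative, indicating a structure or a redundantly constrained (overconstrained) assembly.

M = 0

[1;0;0] (link 0 is ground)
L+ [2;0;0]
L+ [3;0;0]
C(0,2)∈J2 [3;0;1]
P(0,1)∈J1 [3;1;1]
P(1,2)∈J1 [3;2;1]
L+ [4;2;1]
R(3,1)∈J1 [4;3;1]
PS(3,2)∈J2 [4;3;2]
L+ [5;3;2]
R(0,4)∈J1 [5;4;2]
P(2,4)∈J1 [5;5;2]
mobility = 12 − 10 − 2 = 0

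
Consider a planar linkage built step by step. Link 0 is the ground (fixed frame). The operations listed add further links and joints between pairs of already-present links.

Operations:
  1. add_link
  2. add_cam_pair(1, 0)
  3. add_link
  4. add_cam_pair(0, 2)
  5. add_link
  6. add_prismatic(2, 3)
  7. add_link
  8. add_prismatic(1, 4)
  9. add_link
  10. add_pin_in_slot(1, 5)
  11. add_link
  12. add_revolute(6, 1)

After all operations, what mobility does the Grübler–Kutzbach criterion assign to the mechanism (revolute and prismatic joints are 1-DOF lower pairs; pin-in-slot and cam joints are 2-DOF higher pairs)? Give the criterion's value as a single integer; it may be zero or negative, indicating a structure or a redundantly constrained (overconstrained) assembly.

[1;0;0] (link 0 is ground)
L+ [2;0;0]
C(1,0)∈J2 [2;0;1]
L+ [3;0;1]
C(0,2)∈J2 [3;0;2]
L+ [4;0;2]
P(2,3)∈J1 [4;1;2]
L+ [5;1;2]
P(1,4)∈J1 [5;2;2]
L+ [6;2;2]
PS(1,5)∈J2 [6;2;3]
L+ [7;2;3]
R(6,1)∈J1 [7;3;3]
mobility = 18 − 6 − 3 = 9

M = 9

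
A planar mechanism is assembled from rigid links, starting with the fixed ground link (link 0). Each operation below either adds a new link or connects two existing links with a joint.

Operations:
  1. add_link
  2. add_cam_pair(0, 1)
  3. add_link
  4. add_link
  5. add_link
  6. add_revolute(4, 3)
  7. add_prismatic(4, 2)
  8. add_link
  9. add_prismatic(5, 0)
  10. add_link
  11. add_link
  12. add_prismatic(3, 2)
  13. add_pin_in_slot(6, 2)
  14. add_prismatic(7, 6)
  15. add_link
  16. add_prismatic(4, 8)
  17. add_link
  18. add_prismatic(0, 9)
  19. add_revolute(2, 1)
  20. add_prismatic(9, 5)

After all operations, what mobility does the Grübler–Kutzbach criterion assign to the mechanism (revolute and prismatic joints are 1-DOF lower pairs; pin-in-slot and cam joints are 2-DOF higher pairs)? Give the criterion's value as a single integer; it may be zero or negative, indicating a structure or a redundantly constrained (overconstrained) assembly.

[1;0;0] (link 0 is ground)
L+ [2;0;0]
C(0,1)∈J2 [2;0;1]
L+ [3;0;1]
L+ [4;0;1]
L+ [5;0;1]
R(4,3)∈J1 [5;1;1]
P(4,2)∈J1 [5;2;1]
L+ [6;2;1]
P(5,0)∈J1 [6;3;1]
L+ [7;3;1]
L+ [8;3;1]
P(3,2)∈J1 [8;4;1]
PS(6,2)∈J2 [8;4;2]
P(7,6)∈J1 [8;5;2]
L+ [9;5;2]
P(4,8)∈J1 [9;6;2]
L+ [10;6;2]
P(0,9)∈J1 [10;7;2]
R(2,1)∈J1 [10;8;2]
P(9,5)∈J1 [10;9;2]
mobility = 27 − 18 − 2 = 7

M = 7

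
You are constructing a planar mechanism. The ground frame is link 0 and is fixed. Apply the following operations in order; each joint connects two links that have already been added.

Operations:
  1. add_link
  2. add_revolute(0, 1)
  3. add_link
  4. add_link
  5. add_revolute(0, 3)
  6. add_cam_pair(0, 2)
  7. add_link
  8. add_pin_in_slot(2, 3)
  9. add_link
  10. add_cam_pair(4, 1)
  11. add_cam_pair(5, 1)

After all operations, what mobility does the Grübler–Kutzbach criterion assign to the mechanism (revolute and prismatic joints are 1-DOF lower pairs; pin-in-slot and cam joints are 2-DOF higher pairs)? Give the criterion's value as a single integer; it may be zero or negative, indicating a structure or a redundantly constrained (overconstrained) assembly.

M = 7

link 0 = ground. State L|J1|J2 = 1|0|0
+link1  2|0|0
R(0,1) f=1→J1  2|1|0
+link2  3|1|0
+link3  4|1|0
R(0,3) f=1→J1  4|2|0
C(0,2) f=2→J2  4|2|1
+link4  5|2|1
PS(2,3) f=2→J2  5|2|2
+link5  6|2|2
C(4,1) f=2→J2  6|2|3
C(5,1) f=2→J2  6|2|4
M = 3(6−1)−2·2−4 = 15−4−4 = 7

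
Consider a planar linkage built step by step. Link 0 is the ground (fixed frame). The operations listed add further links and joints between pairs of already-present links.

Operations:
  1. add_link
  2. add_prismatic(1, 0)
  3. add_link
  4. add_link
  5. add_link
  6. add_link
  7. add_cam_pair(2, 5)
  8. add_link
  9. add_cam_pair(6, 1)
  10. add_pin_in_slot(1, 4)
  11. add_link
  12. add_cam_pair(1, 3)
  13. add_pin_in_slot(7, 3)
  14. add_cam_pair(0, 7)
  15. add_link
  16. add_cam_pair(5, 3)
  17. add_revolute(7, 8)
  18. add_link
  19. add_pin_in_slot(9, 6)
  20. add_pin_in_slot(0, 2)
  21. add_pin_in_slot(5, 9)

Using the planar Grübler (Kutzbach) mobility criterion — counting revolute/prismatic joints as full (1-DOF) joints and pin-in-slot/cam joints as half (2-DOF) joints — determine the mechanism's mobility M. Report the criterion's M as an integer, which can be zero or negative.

M = 13

[1;0;0] (link 0 is ground)
L+ [2;0;0]
P(1,0)∈J1 [2;1;0]
L+ [3;1;0]
L+ [4;1;0]
L+ [5;1;0]
L+ [6;1;0]
C(2,5)∈J2 [6;1;1]
L+ [7;1;1]
C(6,1)∈J2 [7;1;2]
PS(1,4)∈J2 [7;1;3]
L+ [8;1;3]
C(1,3)∈J2 [8;1;4]
PS(7,3)∈J2 [8;1;5]
C(0,7)∈J2 [8;1;6]
L+ [9;1;6]
C(5,3)∈J2 [9;1;7]
R(7,8)∈J1 [9;2;7]
L+ [10;2;7]
PS(9,6)∈J2 [10;2;8]
PS(0,2)∈J2 [10;2;9]
PS(5,9)∈J2 [10;2;10]
mobility = 27 − 4 − 10 = 13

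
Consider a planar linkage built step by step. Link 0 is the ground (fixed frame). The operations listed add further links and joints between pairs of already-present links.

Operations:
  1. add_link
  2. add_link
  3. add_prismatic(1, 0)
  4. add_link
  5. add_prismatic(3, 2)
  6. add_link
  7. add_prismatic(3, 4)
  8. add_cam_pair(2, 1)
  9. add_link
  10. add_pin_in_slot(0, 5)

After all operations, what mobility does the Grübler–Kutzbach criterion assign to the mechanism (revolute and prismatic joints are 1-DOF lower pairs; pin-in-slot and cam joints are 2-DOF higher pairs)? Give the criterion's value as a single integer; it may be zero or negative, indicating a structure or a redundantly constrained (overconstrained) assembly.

M = 7

L=1 J1=0 J2=0
add link → L=2 J1=0 J2=0
add link → L=3 J1=0 J2=0
P@1,0 dof=1 J1 → L=3 J1=1 J2=0
add link → L=4 J1=1 J2=0
P@3,2 dof=1 J1 → L=4 J1=2 J2=0
add link → L=5 J1=2 J2=0
P@3,4 dof=1 J1 → L=5 J1=3 J2=0
C@2,1 dof=2 J2 → L=5 J1=3 J2=1
add link → L=6 J1=3 J2=1
PS@0,5 dof=2 J2 → L=6 J1=3 J2=2
M=3(L−1)−2J1−J2=3·5−2·3−2=7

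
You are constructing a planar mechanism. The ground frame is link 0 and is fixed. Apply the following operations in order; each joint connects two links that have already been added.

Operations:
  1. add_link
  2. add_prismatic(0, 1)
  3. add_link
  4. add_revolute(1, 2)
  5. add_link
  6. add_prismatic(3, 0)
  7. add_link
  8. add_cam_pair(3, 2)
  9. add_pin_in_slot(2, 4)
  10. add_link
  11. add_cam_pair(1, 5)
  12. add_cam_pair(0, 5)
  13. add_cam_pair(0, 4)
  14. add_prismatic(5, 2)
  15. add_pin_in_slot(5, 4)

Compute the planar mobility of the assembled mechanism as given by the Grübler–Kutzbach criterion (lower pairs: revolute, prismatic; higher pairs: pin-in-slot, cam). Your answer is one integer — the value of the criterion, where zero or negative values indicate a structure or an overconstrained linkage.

M = 1

ground; <1,0,0>
#1 <2,0,0>
P:0↔1 J1 <2,1,0>
#2 <3,1,0>
R:1↔2 J1 <3,2,0>
#3 <4,2,0>
P:3↔0 J1 <4,3,0>
#4 <5,3,0>
C:3↔2 J2 <5,3,1>
PS:2↔4 J2 <5,3,2>
#5 <6,3,2>
C:1↔5 J2 <6,3,3>
C:0↔5 J2 <6,3,4>
C:0↔4 J2 <6,3,5>
P:5↔2 J1 <6,4,5>
PS:5↔4 J2 <6,4,6>
3×5 − 2×4 − 1×6 = 1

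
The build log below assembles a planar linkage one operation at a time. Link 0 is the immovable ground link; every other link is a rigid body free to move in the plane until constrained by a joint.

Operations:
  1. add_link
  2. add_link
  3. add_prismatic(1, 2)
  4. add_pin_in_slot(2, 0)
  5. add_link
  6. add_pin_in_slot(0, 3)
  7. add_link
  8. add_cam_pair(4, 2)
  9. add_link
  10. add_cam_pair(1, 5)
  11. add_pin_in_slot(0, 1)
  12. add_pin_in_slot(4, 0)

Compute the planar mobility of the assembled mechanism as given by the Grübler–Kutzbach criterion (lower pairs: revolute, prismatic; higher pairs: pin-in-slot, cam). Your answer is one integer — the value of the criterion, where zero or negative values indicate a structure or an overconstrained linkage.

[1;0;0] (link 0 is ground)
L+ [2;0;0]
L+ [3;0;0]
P(1,2)∈J1 [3;1;0]
PS(2,0)∈J2 [3;1;1]
L+ [4;1;1]
PS(0,3)∈J2 [4;1;2]
L+ [5;1;2]
C(4,2)∈J2 [5;1;3]
L+ [6;1;3]
C(1,5)∈J2 [6;1;4]
PS(0,1)∈J2 [6;1;5]
PS(4,0)∈J2 [6;1;6]
mobility = 15 − 2 − 6 = 7

M = 7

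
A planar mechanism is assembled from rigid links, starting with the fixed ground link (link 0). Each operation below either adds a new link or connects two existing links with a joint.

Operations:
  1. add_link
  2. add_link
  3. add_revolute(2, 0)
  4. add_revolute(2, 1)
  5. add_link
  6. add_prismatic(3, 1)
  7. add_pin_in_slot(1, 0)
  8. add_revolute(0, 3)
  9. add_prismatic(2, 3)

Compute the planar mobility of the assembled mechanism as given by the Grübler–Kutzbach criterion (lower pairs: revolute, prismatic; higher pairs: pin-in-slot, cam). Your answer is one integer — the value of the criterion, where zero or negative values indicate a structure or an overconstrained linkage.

M = -2

ground; <1,0,0>
#1 <2,0,0>
#2 <3,0,0>
R:2↔0 J1 <3,1,0>
R:2↔1 J1 <3,2,0>
#3 <4,2,0>
P:3↔1 J1 <4,3,0>
PS:1↔0 J2 <4,3,1>
R:0↔3 J1 <4,4,1>
P:2↔3 J1 <4,5,1>
3×3 − 2×5 − 1×1 = -2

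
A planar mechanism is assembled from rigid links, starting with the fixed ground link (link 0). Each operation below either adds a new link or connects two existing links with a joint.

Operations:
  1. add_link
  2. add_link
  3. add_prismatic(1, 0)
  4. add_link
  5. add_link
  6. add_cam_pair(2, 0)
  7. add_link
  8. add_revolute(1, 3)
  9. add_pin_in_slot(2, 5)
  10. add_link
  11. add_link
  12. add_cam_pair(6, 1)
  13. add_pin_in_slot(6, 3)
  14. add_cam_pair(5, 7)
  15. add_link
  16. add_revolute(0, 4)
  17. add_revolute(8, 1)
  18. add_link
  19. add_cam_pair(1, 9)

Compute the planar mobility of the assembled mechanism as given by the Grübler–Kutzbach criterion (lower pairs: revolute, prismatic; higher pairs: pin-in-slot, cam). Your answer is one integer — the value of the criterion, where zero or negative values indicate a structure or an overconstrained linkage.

M = 13

L=1 J1=0 J2=0
add link → L=2 J1=0 J2=0
add link → L=3 J1=0 J2=0
P@1,0 dof=1 J1 → L=3 J1=1 J2=0
add link → L=4 J1=1 J2=0
add link → L=5 J1=1 J2=0
C@2,0 dof=2 J2 → L=5 J1=1 J2=1
add link → L=6 J1=1 J2=1
R@1,3 dof=1 J1 → L=6 J1=2 J2=1
PS@2,5 dof=2 J2 → L=6 J1=2 J2=2
add link → L=7 J1=2 J2=2
add link → L=8 J1=2 J2=2
C@6,1 dof=2 J2 → L=8 J1=2 J2=3
PS@6,3 dof=2 J2 → L=8 J1=2 J2=4
C@5,7 dof=2 J2 → L=8 J1=2 J2=5
add link → L=9 J1=2 J2=5
R@0,4 dof=1 J1 → L=9 J1=3 J2=5
R@8,1 dof=1 J1 → L=9 J1=4 J2=5
add link → L=10 J1=4 J2=5
C@1,9 dof=2 J2 → L=10 J1=4 J2=6
M=3(L−1)−2J1−J2=3·9−2·4−6=13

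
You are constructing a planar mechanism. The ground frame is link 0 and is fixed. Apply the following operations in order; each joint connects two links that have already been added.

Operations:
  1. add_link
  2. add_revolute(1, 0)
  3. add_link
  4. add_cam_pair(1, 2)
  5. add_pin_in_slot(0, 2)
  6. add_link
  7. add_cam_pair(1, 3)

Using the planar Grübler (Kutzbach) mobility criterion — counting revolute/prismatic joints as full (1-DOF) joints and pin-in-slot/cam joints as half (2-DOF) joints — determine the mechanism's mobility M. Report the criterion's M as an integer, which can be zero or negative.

M = 4

L=1 J1=0 J2=0
add link → L=2 J1=0 J2=0
R@1,0 dof=1 J1 → L=2 J1=1 J2=0
add link → L=3 J1=1 J2=0
C@1,2 dof=2 J2 → L=3 J1=1 J2=1
PS@0,2 dof=2 J2 → L=3 J1=1 J2=2
add link → L=4 J1=1 J2=2
C@1,3 dof=2 J2 → L=4 J1=1 J2=3
M=3(L−1)−2J1−J2=3·3−2·1−3=4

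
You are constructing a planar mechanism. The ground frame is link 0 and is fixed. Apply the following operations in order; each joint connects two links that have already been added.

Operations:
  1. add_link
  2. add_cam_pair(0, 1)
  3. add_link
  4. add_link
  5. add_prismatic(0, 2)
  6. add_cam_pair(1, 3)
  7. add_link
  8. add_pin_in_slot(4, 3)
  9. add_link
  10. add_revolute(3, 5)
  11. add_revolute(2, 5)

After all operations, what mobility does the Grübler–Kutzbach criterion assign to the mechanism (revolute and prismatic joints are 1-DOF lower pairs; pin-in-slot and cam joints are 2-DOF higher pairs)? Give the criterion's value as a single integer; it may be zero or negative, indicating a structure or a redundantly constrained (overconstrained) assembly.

L=1 J1=0 J2=0
add link → L=2 J1=0 J2=0
C@0,1 dof=2 J2 → L=2 J1=0 J2=1
add link → L=3 J1=0 J2=1
add link → L=4 J1=0 J2=1
P@0,2 dof=1 J1 → L=4 J1=1 J2=1
C@1,3 dof=2 J2 → L=4 J1=1 J2=2
add link → L=5 J1=1 J2=2
PS@4,3 dof=2 J2 → L=5 J1=1 J2=3
add link → L=6 J1=1 J2=3
R@3,5 dof=1 J1 → L=6 J1=2 J2=3
R@2,5 dof=1 J1 → L=6 J1=3 J2=3
M=3(L−1)−2J1−J2=3·5−2·3−3=6

M = 6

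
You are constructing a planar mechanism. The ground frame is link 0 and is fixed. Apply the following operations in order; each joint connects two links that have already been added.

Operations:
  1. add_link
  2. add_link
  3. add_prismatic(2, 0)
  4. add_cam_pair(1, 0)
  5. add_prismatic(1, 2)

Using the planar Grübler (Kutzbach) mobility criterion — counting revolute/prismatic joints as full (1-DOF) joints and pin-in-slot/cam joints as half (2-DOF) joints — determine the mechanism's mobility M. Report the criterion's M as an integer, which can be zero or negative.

ground; <1,0,0>
#1 <2,0,0>
#2 <3,0,0>
P:2↔0 J1 <3,1,0>
C:1↔0 J2 <3,1,1>
P:1↔2 J1 <3,2,1>
3×2 − 2×2 − 1×1 = 1

M = 1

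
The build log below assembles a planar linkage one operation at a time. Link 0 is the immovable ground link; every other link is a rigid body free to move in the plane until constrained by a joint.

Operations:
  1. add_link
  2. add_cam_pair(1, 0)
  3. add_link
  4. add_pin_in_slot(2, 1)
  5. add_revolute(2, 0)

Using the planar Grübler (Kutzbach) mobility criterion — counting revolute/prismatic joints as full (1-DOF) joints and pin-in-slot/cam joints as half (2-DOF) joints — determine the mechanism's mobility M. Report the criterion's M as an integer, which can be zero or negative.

M = 2

(L,J1,J2)=(1,0,0); link0 fixed
link1: (2,0,0)
C 1-0 [J2]: (2,0,1)
link2: (3,0,1)
PS 2-1 [J2]: (3,0,2)
R 2-0 [J1]: (3,1,2)
Grübler: 3·2 − 2·1 − 2 = 2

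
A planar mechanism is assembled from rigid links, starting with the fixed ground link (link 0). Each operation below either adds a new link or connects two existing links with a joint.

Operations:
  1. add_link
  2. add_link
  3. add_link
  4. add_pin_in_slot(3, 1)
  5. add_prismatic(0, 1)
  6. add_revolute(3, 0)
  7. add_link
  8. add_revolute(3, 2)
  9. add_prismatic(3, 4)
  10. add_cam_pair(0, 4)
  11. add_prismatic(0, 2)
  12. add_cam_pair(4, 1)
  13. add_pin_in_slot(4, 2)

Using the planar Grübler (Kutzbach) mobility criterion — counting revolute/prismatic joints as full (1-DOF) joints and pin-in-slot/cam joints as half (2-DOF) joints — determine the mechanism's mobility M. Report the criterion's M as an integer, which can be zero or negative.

M = -2

L=1 J1=0 J2=0
add link → L=2 J1=0 J2=0
add link → L=3 J1=0 J2=0
add link → L=4 J1=0 J2=0
PS@3,1 dof=2 J2 → L=4 J1=0 J2=1
P@0,1 dof=1 J1 → L=4 J1=1 J2=1
R@3,0 dof=1 J1 → L=4 J1=2 J2=1
add link → L=5 J1=2 J2=1
R@3,2 dof=1 J1 → L=5 J1=3 J2=1
P@3,4 dof=1 J1 → L=5 J1=4 J2=1
C@0,4 dof=2 J2 → L=5 J1=4 J2=2
P@0,2 dof=1 J1 → L=5 J1=5 J2=2
C@4,1 dof=2 J2 → L=5 J1=5 J2=3
PS@4,2 dof=2 J2 → L=5 J1=5 J2=4
M=3(L−1)−2J1−J2=3·4−2·5−4=-2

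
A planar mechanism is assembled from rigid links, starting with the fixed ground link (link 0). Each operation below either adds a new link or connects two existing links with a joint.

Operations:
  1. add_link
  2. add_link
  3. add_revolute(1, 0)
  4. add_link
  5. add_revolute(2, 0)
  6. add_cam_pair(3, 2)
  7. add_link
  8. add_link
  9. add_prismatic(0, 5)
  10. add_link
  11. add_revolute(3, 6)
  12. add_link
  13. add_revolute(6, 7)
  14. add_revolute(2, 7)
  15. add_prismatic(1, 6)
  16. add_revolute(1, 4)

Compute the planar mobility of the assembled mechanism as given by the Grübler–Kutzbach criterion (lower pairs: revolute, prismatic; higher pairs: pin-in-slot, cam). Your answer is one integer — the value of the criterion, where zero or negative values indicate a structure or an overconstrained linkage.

(L,J1,J2)=(1,0,0); link0 fixed
link1: (2,0,0)
link2: (3,0,0)
R 1-0 [J1]: (3,1,0)
link3: (4,1,0)
R 2-0 [J1]: (4,2,0)
C 3-2 [J2]: (4,2,1)
link4: (5,2,1)
link5: (6,2,1)
P 0-5 [J1]: (6,3,1)
link6: (7,3,1)
R 3-6 [J1]: (7,4,1)
link7: (8,4,1)
R 6-7 [J1]: (8,5,1)
R 2-7 [J1]: (8,6,1)
P 1-6 [J1]: (8,7,1)
R 1-4 [J1]: (8,8,1)
Grübler: 3·7 − 2·8 − 1 = 4

M = 4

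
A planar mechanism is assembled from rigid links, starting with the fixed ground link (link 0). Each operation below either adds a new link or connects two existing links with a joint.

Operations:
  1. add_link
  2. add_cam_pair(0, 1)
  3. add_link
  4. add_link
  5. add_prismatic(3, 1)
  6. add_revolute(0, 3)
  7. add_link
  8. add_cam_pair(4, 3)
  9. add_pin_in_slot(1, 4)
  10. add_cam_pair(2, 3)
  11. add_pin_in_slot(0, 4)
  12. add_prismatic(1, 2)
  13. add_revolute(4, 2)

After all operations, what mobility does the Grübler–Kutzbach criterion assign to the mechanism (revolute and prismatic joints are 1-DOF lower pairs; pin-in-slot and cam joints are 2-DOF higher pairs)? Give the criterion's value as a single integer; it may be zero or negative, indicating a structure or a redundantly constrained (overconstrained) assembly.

link 0 = ground. State L|J1|J2 = 1|0|0
+link1  2|0|0
C(0,1) f=2→J2  2|0|1
+link2  3|0|1
+link3  4|0|1
P(3,1) f=1→J1  4|1|1
R(0,3) f=1→J1  4|2|1
+link4  5|2|1
C(4,3) f=2→J2  5|2|2
PS(1,4) f=2→J2  5|2|3
C(2,3) f=2→J2  5|2|4
PS(0,4) f=2→J2  5|2|5
P(1,2) f=1→J1  5|3|5
R(4,2) f=1→J1  5|4|5
M = 3(5−1)−2·4−5 = 12−8−5 = -1

M = -1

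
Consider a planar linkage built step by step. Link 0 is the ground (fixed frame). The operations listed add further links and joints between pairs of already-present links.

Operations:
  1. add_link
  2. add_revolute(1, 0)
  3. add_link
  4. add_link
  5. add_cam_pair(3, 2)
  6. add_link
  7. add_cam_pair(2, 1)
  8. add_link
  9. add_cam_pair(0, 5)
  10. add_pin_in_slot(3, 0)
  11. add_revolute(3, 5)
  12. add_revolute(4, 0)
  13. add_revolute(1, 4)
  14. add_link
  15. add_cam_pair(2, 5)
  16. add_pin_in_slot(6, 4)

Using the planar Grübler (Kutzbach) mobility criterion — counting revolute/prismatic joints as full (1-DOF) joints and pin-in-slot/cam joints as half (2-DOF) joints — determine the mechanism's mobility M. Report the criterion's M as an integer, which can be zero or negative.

link 0 = ground. State L|J1|J2 = 1|0|0
+link1  2|0|0
R(1,0) f=1→J1  2|1|0
+link2  3|1|0
+link3  4|1|0
C(3,2) f=2→J2  4|1|1
+link4  5|1|1
C(2,1) f=2→J2  5|1|2
+link5  6|1|2
C(0,5) f=2→J2  6|1|3
PS(3,0) f=2→J2  6|1|4
R(3,5) f=1→J1  6|2|4
R(4,0) f=1→J1  6|3|4
R(1,4) f=1→J1  6|4|4
+link6  7|4|4
C(2,5) f=2→J2  7|4|5
PS(6,4) f=2→J2  7|4|6
M = 3(7−1)−2·4−6 = 18−8−6 = 4

M = 4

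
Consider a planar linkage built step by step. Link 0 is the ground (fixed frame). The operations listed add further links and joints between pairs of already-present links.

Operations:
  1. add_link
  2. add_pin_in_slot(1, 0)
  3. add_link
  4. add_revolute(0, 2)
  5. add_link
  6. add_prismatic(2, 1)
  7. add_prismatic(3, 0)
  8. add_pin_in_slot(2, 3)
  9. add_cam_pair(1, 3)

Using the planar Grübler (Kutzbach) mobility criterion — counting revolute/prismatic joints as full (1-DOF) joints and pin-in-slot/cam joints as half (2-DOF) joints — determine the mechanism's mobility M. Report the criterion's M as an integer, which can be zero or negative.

(L,J1,J2)=(1,0,0); link0 fixed
link1: (2,0,0)
PS 1-0 [J2]: (2,0,1)
link2: (3,0,1)
R 0-2 [J1]: (3,1,1)
link3: (4,1,1)
P 2-1 [J1]: (4,2,1)
P 3-0 [J1]: (4,3,1)
PS 2-3 [J2]: (4,3,2)
C 1-3 [J2]: (4,3,3)
Grübler: 3·3 − 2·3 − 3 = 0

M = 0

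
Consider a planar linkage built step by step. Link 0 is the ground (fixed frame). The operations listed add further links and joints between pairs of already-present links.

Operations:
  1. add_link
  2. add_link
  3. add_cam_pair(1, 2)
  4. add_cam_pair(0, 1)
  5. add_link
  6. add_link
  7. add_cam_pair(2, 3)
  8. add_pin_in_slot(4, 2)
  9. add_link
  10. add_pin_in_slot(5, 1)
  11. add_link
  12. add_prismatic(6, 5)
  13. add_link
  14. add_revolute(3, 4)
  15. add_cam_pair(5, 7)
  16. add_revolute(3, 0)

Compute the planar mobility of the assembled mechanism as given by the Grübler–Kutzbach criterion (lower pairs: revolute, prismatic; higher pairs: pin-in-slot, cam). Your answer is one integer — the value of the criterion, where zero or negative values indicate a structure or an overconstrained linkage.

(L,J1,J2)=(1,0,0); link0 fixed
link1: (2,0,0)
link2: (3,0,0)
C 1-2 [J2]: (3,0,1)
C 0-1 [J2]: (3,0,2)
link3: (4,0,2)
link4: (5,0,2)
C 2-3 [J2]: (5,0,3)
PS 4-2 [J2]: (5,0,4)
link5: (6,0,4)
PS 5-1 [J2]: (6,0,5)
link6: (7,0,5)
P 6-5 [J1]: (7,1,5)
link7: (8,1,5)
R 3-4 [J1]: (8,2,5)
C 5-7 [J2]: (8,2,6)
R 3-0 [J1]: (8,3,6)
Grübler: 3·7 − 2·3 − 6 = 9

M = 9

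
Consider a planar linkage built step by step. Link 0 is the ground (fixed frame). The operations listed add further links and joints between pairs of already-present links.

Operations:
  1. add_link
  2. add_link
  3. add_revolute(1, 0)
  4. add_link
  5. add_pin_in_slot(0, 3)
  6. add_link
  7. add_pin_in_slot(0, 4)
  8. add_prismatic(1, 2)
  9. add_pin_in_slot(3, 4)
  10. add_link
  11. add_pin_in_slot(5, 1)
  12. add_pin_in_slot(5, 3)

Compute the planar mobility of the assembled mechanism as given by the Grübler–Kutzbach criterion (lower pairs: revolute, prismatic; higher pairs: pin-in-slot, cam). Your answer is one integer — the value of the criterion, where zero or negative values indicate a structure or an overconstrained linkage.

L=1 J1=0 J2=0
add link → L=2 J1=0 J2=0
add link → L=3 J1=0 J2=0
R@1,0 dof=1 J1 → L=3 J1=1 J2=0
add link → L=4 J1=1 J2=0
PS@0,3 dof=2 J2 → L=4 J1=1 J2=1
add link → L=5 J1=1 J2=1
PS@0,4 dof=2 J2 → L=5 J1=1 J2=2
P@1,2 dof=1 J1 → L=5 J1=2 J2=2
PS@3,4 dof=2 J2 → L=5 J1=2 J2=3
add link → L=6 J1=2 J2=3
PS@5,1 dof=2 J2 → L=6 J1=2 J2=4
PS@5,3 dof=2 J2 → L=6 J1=2 J2=5
M=3(L−1)−2J1−J2=3·5−2·2−5=6

M = 6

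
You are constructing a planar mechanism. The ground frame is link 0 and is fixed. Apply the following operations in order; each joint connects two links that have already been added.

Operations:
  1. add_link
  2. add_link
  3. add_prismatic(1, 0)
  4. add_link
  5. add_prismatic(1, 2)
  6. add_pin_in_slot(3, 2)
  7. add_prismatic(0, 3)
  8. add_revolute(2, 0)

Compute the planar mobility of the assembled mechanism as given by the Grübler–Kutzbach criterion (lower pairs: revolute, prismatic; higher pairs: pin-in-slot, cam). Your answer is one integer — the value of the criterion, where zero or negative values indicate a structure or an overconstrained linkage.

M = 0

[1;0;0] (link 0 is ground)
L+ [2;0;0]
L+ [3;0;0]
P(1,0)∈J1 [3;1;0]
L+ [4;1;0]
P(1,2)∈J1 [4;2;0]
PS(3,2)∈J2 [4;2;1]
P(0,3)∈J1 [4;3;1]
R(2,0)∈J1 [4;4;1]
mobility = 9 − 8 − 1 = 0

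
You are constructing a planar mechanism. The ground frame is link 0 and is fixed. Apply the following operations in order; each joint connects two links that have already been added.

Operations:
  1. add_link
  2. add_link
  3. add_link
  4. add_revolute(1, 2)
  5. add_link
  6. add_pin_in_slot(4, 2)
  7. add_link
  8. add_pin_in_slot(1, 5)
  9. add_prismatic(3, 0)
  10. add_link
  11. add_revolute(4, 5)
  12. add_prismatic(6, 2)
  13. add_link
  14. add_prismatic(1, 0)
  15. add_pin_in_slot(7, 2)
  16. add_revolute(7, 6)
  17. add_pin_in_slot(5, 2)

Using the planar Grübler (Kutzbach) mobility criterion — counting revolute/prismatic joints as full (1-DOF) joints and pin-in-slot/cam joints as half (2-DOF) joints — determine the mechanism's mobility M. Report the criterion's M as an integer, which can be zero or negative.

ground; <1,0,0>
#1 <2,0,0>
#2 <3,0,0>
#3 <4,0,0>
R:1↔2 J1 <4,1,0>
#4 <5,1,0>
PS:4↔2 J2 <5,1,1>
#5 <6,1,1>
PS:1↔5 J2 <6,1,2>
P:3↔0 J1 <6,2,2>
#6 <7,2,2>
R:4↔5 J1 <7,3,2>
P:6↔2 J1 <7,4,2>
#7 <8,4,2>
P:1↔0 J1 <8,5,2>
PS:7↔2 J2 <8,5,3>
R:7↔6 J1 <8,6,3>
PS:5↔2 J2 <8,6,4>
3×7 − 2×6 − 1×4 = 5

M = 5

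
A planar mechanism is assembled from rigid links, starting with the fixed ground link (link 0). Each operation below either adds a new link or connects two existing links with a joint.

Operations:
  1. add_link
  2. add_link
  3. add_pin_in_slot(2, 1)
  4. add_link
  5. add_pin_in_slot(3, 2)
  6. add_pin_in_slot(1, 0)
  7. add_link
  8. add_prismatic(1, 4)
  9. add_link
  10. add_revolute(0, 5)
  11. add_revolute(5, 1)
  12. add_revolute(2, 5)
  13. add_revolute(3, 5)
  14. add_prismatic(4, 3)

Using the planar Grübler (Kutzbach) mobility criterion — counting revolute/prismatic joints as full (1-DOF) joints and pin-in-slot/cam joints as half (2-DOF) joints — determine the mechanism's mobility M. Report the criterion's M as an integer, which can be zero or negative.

ground; <1,0,0>
#1 <2,0,0>
#2 <3,0,0>
PS:2↔1 J2 <3,0,1>
#3 <4,0,1>
PS:3↔2 J2 <4,0,2>
PS:1↔0 J2 <4,0,3>
#4 <5,0,3>
P:1↔4 J1 <5,1,3>
#5 <6,1,3>
R:0↔5 J1 <6,2,3>
R:5↔1 J1 <6,3,3>
R:2↔5 J1 <6,4,3>
R:3↔5 J1 <6,5,3>
P:4↔3 J1 <6,6,3>
3×5 − 2×6 − 1×3 = 0

M = 0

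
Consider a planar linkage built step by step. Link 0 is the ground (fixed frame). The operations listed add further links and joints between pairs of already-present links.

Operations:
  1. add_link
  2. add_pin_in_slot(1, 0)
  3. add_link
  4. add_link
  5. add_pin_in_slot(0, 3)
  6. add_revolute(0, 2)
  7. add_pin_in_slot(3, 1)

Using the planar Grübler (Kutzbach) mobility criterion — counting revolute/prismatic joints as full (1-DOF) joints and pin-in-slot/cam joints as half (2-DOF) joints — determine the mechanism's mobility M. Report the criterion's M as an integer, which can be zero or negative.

[1;0;0] (link 0 is ground)
L+ [2;0;0]
PS(1,0)∈J2 [2;0;1]
L+ [3;0;1]
L+ [4;0;1]
PS(0,3)∈J2 [4;0;2]
R(0,2)∈J1 [4;1;2]
PS(3,1)∈J2 [4;1;3]
mobility = 9 − 2 − 3 = 4

M = 4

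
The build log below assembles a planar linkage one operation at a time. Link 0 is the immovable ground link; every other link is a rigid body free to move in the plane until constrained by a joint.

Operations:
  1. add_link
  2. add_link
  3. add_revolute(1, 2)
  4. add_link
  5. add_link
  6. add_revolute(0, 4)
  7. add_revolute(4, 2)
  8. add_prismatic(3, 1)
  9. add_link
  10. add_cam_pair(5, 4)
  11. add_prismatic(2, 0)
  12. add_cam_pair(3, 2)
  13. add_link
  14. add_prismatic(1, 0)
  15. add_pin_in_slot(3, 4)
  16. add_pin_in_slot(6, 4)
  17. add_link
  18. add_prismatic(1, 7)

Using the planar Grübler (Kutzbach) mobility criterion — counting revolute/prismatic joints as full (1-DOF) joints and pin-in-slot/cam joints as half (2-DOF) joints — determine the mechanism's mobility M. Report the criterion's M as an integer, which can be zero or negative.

ground; <1,0,0>
#1 <2,0,0>
#2 <3,0,0>
R:1↔2 J1 <3,1,0>
#3 <4,1,0>
#4 <5,1,0>
R:0↔4 J1 <5,2,0>
R:4↔2 J1 <5,3,0>
P:3↔1 J1 <5,4,0>
#5 <6,4,0>
C:5↔4 J2 <6,4,1>
P:2↔0 J1 <6,5,1>
C:3↔2 J2 <6,5,2>
#6 <7,5,2>
P:1↔0 J1 <7,6,2>
PS:3↔4 J2 <7,6,3>
PS:6↔4 J2 <7,6,4>
#7 <8,6,4>
P:1↔7 J1 <8,7,4>
3×7 − 2×7 − 1×4 = 3

M = 3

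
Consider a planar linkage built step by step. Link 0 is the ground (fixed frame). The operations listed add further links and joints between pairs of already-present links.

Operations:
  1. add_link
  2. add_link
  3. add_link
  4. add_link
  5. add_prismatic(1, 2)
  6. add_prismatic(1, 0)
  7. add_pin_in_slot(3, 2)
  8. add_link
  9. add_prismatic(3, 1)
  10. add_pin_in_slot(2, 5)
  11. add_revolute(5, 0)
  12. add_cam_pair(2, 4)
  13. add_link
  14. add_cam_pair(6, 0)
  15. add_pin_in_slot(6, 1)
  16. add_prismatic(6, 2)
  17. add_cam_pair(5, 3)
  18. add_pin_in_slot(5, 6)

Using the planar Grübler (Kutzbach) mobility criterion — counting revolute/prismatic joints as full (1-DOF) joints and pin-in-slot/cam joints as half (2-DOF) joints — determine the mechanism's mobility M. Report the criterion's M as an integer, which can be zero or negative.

M = 1

link 0 = ground. State L|J1|J2 = 1|0|0
+link1  2|0|0
+link2  3|0|0
+link3  4|0|0
+link4  5|0|0
P(1,2) f=1→J1  5|1|0
P(1,0) f=1→J1  5|2|0
PS(3,2) f=2→J2  5|2|1
+link5  6|2|1
P(3,1) f=1→J1  6|3|1
PS(2,5) f=2→J2  6|3|2
R(5,0) f=1→J1  6|4|2
C(2,4) f=2→J2  6|4|3
+link6  7|4|3
C(6,0) f=2→J2  7|4|4
PS(6,1) f=2→J2  7|4|5
P(6,2) f=1→J1  7|5|5
C(5,3) f=2→J2  7|5|6
PS(5,6) f=2→J2  7|5|7
M = 3(7−1)−2·5−7 = 18−10−7 = 1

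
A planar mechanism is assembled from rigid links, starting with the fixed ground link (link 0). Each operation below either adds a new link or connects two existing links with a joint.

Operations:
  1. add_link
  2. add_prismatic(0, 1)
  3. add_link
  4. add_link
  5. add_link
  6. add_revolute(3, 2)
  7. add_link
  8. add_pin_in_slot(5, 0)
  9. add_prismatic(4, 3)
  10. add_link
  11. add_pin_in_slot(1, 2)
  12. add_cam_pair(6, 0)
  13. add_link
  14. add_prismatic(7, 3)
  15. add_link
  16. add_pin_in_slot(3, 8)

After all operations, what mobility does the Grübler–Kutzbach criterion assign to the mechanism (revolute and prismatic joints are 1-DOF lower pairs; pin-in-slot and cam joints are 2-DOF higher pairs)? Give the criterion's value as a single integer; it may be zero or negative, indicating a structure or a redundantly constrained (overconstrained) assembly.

link 0 = ground. State L|J1|J2 = 1|0|0
+link1  2|0|0
P(0,1) f=1→J1  2|1|0
+link2  3|1|0
+link3  4|1|0
+link4  5|1|0
R(3,2) f=1→J1  5|2|0
+link5  6|2|0
PS(5,0) f=2→J2  6|2|1
P(4,3) f=1→J1  6|3|1
+link6  7|3|1
PS(1,2) f=2→J2  7|3|2
C(6,0) f=2→J2  7|3|3
+link7  8|3|3
P(7,3) f=1→J1  8|4|3
+link8  9|4|3
PS(3,8) f=2→J2  9|4|4
M = 3(9−1)−2·4−4 = 24−8−4 = 12

M = 12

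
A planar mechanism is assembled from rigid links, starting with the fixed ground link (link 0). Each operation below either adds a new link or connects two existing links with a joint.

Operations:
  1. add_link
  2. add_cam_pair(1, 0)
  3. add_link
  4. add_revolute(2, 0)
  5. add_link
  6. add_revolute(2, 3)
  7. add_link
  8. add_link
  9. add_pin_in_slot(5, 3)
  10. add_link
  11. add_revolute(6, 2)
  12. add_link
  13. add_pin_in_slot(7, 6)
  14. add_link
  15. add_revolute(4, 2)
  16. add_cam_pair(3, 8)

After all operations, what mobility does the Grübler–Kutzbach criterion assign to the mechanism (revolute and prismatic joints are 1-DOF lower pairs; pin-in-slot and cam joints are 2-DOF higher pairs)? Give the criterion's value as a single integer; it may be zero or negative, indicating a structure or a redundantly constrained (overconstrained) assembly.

M = 12

ground; <1,0,0>
#1 <2,0,0>
C:1↔0 J2 <2,0,1>
#2 <3,0,1>
R:2↔0 J1 <3,1,1>
#3 <4,1,1>
R:2↔3 J1 <4,2,1>
#4 <5,2,1>
#5 <6,2,1>
PS:5↔3 J2 <6,2,2>
#6 <7,2,2>
R:6↔2 J1 <7,3,2>
#7 <8,3,2>
PS:7↔6 J2 <8,3,3>
#8 <9,3,3>
R:4↔2 J1 <9,4,3>
C:3↔8 J2 <9,4,4>
3×8 − 2×4 − 1×4 = 12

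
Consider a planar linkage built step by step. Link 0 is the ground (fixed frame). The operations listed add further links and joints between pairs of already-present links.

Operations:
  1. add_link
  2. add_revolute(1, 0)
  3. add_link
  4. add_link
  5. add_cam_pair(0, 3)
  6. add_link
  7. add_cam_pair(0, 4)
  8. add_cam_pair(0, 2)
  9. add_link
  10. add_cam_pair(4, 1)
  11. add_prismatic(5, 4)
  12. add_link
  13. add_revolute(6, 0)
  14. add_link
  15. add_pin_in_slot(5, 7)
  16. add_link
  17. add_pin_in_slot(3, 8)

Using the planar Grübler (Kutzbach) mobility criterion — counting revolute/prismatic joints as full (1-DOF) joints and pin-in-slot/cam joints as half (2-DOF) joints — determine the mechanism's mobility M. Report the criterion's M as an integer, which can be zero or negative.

M = 12

[1;0;0] (link 0 is ground)
L+ [2;0;0]
R(1,0)∈J1 [2;1;0]
L+ [3;1;0]
L+ [4;1;0]
C(0,3)∈J2 [4;1;1]
L+ [5;1;1]
C(0,4)∈J2 [5;1;2]
C(0,2)∈J2 [5;1;3]
L+ [6;1;3]
C(4,1)∈J2 [6;1;4]
P(5,4)∈J1 [6;2;4]
L+ [7;2;4]
R(6,0)∈J1 [7;3;4]
L+ [8;3;4]
PS(5,7)∈J2 [8;3;5]
L+ [9;3;5]
PS(3,8)∈J2 [9;3;6]
mobility = 24 − 6 − 6 = 12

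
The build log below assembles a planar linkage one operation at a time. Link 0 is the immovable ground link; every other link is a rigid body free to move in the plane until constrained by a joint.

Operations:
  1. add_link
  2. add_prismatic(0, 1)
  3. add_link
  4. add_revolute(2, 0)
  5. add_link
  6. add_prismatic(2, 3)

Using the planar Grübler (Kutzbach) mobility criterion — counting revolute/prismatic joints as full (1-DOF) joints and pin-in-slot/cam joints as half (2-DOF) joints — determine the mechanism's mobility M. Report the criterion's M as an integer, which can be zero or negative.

M = 3

link 0 = ground. State L|J1|J2 = 1|0|0
+link1  2|0|0
P(0,1) f=1→J1  2|1|0
+link2  3|1|0
R(2,0) f=1→J1  3|2|0
+link3  4|2|0
P(2,3) f=1→J1  4|3|0
M = 3(4−1)−2·3−0 = 9−6−0 = 3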